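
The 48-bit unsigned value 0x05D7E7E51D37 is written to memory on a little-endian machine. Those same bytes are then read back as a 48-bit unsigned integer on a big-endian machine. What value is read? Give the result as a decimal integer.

60601550755589

Stored little-endian, the bytes at ascending addresses are 37 1D E5 E7 D7 05.
Read back as big-endian, the last byte is least significant, giving 0x371DE5E7D705.
0x371DE5E7D705 = 60601550755589.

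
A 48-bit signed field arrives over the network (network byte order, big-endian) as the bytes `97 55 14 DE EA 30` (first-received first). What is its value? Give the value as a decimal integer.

-115083298543056

Big-endian: lowest address holds the most-significant byte.
The bytes are already most-significant first: 0x975514DEEA30.
Top bit is set, so as a signed 48-bit value this is 0x975514DEEA30 − 2^48 = -115083298543056.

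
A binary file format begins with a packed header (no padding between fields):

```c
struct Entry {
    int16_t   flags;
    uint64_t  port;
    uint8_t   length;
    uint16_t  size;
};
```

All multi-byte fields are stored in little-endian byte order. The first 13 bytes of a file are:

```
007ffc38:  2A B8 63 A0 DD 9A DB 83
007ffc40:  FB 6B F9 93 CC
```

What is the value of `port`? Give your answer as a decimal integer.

7780957760431956067

`port` follows `flags` (2 bytes), so it starts at byte offset 2 and occupies 8 bytes.
Bytes at offsets 2..9: 63 A0 DD 9A DB 83 FB 6B.
Little-endian stores the least-significant byte at the lowest address.
Reassemble most-significant byte first: 6B FB 83 DB 9A DD A0 63 → 0x6BFB83DB9ADDA063.
0x6BFB83DB9ADDA063 = 7780957760431956067.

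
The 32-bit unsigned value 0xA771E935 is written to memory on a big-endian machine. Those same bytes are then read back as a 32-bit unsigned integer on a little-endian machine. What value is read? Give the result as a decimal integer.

Stored big-endian, the bytes at ascending addresses are A7 71 E9 35.
Read back as little-endian, the first byte is least significant, giving 0x35E971A7.
0x35E971A7 = 904491431.

904491431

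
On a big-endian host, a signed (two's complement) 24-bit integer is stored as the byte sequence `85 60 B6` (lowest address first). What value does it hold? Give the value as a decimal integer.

-8036170

Big-endian: lowest address holds the most-significant byte.
The bytes are already most-significant first: 0x8560B6.
Top bit is set, so as a signed 24-bit value this is 0x8560B6 − 2^24 = -8036170.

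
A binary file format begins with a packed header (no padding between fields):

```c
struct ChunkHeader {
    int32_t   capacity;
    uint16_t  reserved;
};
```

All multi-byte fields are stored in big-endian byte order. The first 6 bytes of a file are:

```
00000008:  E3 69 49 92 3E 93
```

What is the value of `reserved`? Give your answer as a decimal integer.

16019

`reserved` follows `capacity` (4 bytes), so it starts at byte offset 4 and occupies 2 bytes.
Bytes at offsets 4..5: 3E 93.
In big-endian order the high byte comes first in memory.
The bytes are already most-significant first: 0x3E93.
0x3E93 = 16019.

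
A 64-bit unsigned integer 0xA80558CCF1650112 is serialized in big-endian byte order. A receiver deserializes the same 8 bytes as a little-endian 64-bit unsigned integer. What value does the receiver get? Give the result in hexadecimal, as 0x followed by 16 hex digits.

0x120165F1CC5805A8

Stored big-endian, the bytes at ascending addresses are A8 05 58 CC F1 65 01 12.
Read back as little-endian, the first byte is least significant, giving 0x120165F1CC5805A8.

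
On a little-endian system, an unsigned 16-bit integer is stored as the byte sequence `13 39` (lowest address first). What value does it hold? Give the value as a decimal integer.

14611

Little-endian stores the least-significant byte at the lowest address.
Reassemble most-significant byte first: 39 13 → 0x3913.
0x3913 = 14611.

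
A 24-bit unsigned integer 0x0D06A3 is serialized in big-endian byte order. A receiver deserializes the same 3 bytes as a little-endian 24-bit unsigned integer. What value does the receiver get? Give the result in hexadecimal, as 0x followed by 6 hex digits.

Stored big-endian, the bytes at ascending addresses are 0D 06 A3.
Read back as little-endian, the first byte is least significant, giving 0xA3060D.

0xA3060D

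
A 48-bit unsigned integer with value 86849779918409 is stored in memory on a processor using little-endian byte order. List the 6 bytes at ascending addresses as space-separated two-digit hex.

86849779918409 in hexadecimal, padded to 48 bits, is 0x4EFD4A47E649.
Split into bytes (most-significant first): 4E FD 4A 47 E6 49.
Little-endian stores the least-significant byte at the lowest address.
So at ascending addresses the bytes are 49 E6 47 4A FD 4E.

49 E6 47 4A FD 4E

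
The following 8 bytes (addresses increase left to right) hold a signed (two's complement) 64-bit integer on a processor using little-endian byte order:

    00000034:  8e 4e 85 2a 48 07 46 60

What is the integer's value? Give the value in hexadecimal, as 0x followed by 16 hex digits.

0x604607482A854E8E

Little-endian stores the least-significant byte at the lowest address.
Reassemble most-significant byte first: 60 46 07 48 2A 85 4E 8E → 0x604607482A854E8E.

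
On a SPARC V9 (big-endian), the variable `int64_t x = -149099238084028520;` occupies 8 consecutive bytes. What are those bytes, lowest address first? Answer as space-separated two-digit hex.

FD EE 4B 08 6D B8 57 98

Two's complement of -149099238084028520 in 64 bits: 149099238084028520 = 0x0211B4F79247A868; invert → 0xFDEE4B086DB85797; add 1 → 0xFDEE4B086DB85798.
Split into bytes (most-significant first): FD EE 4B 08 6D B8 57 98.
Big-endian stores the most-significant byte at the lowest address.
So the memory order matches the most-significant-first order: FD EE 4B 08 6D B8 57 98.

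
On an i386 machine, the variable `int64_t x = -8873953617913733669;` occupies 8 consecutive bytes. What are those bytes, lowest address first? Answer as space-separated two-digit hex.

DB 9D F5 62 33 62 D9 84

Two's complement of -8873953617913733669 in 64 bits: 8873953617913733669 = 0x7B269DCC9D0A6225; invert → 0x84D9623362F59DDA; add 1 → 0x84D9623362F59DDB.
Split into bytes (most-significant first): 84 D9 62 33 62 F5 9D DB.
In little-endian order the low byte comes first in memory.
So at ascending addresses the bytes are DB 9D F5 62 33 62 D9 84.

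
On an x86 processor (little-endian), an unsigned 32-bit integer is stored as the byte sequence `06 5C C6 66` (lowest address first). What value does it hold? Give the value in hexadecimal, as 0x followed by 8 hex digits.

Little-endian: lowest address holds the least-significant byte.
Reassemble most-significant byte first: 66 C6 5C 06 → 0x66C65C06.

0x66C65C06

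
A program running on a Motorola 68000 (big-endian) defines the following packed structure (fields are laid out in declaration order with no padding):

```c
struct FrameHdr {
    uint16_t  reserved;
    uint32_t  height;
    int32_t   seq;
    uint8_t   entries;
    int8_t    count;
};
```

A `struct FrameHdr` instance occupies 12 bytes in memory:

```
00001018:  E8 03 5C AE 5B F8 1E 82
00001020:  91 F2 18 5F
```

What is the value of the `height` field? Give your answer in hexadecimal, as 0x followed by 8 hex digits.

`height` follows `reserved` (2 bytes), so it starts at byte offset 2 and occupies 4 bytes.
Bytes at offsets 2..5: 5C AE 5B F8.
In big-endian order the high byte comes first in memory.
The bytes are already most-significant first: 0x5CAE5BF8.

0x5CAE5BF8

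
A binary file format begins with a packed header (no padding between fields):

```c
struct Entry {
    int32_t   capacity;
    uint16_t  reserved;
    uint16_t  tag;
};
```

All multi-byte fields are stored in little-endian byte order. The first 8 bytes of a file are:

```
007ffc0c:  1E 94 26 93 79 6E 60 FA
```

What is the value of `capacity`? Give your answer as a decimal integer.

-1826188258

`capacity` is the first field, at byte offset 0, occupying 4 bytes.
Bytes at offsets 0..3: 1E 94 26 93.
In little-endian order the low byte comes first in memory.
Reassemble most-significant byte first: 93 26 94 1E → 0x9326941E.
Top bit is set, so as a signed 32-bit value this is 0x9326941E − 2^32 = -1826188258.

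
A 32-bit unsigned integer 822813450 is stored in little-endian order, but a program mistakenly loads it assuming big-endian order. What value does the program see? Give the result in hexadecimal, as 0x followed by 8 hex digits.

822813450 in 32-bit hexadecimal is 0x310B230A.
Stored little-endian, the bytes at ascending addresses are 0A 23 0B 31.
Read back as big-endian, the last byte is least significant, giving 0x0A230B31.

0x0A230B31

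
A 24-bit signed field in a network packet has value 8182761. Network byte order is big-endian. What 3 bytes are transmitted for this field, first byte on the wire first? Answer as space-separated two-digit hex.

7C DB E9

8182761 in hexadecimal, padded to 24 bits, is 0x7CDBE9.
Split into bytes (most-significant first): 7C DB E9.
Big-endian stores the most-significant byte at the lowest address.
So the memory order matches the most-significant-first order: 7C DB E9.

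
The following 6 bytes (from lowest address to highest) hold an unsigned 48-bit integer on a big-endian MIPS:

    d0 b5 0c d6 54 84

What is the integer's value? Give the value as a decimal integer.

Big-endian stores the most-significant byte at the lowest address.
The bytes are already most-significant first: 0xD0B50CD65484.
0xD0B50CD65484 = 229476023030916.

229476023030916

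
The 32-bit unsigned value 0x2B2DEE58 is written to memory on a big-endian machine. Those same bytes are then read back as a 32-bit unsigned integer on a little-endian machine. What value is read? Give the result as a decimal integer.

1492004139

Stored big-endian, the bytes at ascending addresses are 2B 2D EE 58.
Read back as little-endian, the first byte is least significant, giving 0x58EE2D2B.
0x58EE2D2B = 1492004139.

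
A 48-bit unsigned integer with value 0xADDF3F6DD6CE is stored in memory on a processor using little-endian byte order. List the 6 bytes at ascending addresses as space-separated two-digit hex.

Split into bytes (most-significant first): AD DF 3F 6D D6 CE.
Little-endian stores the least-significant byte at the lowest address.
So at ascending addresses the bytes are CE D6 6D 3F DF AD.

CE D6 6D 3F DF AD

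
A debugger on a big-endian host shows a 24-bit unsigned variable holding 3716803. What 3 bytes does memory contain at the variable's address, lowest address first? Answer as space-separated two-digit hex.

3716803 in hexadecimal, padded to 24 bits, is 0x38B6C3.
Split into bytes (most-significant first): 38 B6 C3.
Big-endian stores the most-significant byte at the lowest address.
So the memory order matches the most-significant-first order: 38 B6 C3.

38 B6 C3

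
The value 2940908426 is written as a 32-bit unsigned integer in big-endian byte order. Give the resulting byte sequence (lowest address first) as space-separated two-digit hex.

2940908426 in hexadecimal, padded to 32 bits, is 0xAF4AB38A.
Split into bytes (most-significant first): AF 4A B3 8A.
Big-endian: lowest address holds the most-significant byte.
So the memory order matches the most-significant-first order: AF 4A B3 8A.

AF 4A B3 8A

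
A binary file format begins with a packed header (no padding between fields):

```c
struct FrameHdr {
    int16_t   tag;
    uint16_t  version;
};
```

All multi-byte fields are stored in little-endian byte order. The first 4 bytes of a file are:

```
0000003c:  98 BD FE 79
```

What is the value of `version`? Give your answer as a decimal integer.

`version` follows `tag` (2 bytes), so it starts at byte offset 2 and occupies 2 bytes.
Bytes at offsets 2..3: FE 79.
In little-endian order the low byte comes first in memory.
Reassemble most-significant byte first: 79 FE → 0x79FE.
0x79FE = 31230.

31230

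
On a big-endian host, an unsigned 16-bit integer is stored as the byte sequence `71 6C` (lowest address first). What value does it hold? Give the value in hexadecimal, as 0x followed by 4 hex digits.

Big-endian: lowest address holds the most-significant byte.
The bytes are already most-significant first: 0x716C.

0x716C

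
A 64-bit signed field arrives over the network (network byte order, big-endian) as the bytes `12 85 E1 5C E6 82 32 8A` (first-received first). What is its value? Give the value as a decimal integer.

1334720653705753226

In big-endian order the high byte comes first in memory.
The bytes are already most-significant first: 0x1285E15CE682328A.
0x1285E15CE682328A = 1334720653705753226.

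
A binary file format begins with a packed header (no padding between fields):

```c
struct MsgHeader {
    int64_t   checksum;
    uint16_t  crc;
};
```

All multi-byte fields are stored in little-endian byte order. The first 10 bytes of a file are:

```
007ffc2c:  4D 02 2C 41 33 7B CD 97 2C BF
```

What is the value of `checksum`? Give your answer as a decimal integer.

-7508209543689797043

`checksum` is the first field, at byte offset 0, occupying 8 bytes.
Bytes at offsets 0..7: 4D 02 2C 41 33 7B CD 97.
In little-endian order the low byte comes first in memory.
Reassemble most-significant byte first: 97 CD 7B 33 41 2C 02 4D → 0x97CD7B33412C024D.
Top bit is set, so as a signed 64-bit value this is 0x97CD7B33412C024D − 2^64 = -7508209543689797043.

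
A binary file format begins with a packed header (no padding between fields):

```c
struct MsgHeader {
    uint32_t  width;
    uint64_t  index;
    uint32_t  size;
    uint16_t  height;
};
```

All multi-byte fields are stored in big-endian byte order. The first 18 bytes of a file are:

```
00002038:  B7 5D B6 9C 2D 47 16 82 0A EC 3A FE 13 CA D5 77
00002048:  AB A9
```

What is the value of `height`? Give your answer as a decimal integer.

43945

`height` follows `width` (4 B), `index` (8 B), `size` (4 B), so it starts at offset 4 + 8 + 4 = 16 and occupies 2 bytes.
Bytes at offsets 16..17: AB A9.
In big-endian order the high byte comes first in memory.
The bytes are already most-significant first: 0xABA9.
0xABA9 = 43945.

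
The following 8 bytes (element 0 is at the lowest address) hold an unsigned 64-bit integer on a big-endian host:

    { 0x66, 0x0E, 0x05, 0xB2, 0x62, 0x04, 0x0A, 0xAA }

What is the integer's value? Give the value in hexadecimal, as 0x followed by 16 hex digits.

Big-endian: lowest address holds the most-significant byte.
The bytes are already most-significant first: 0x660E05B262040AAA.

0x660E05B262040AAA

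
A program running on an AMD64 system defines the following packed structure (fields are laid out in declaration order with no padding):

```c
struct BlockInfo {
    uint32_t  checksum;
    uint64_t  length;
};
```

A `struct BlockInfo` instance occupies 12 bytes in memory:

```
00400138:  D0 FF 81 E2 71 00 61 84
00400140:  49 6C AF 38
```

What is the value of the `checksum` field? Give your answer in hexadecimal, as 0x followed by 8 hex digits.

`checksum` is the first field, at byte offset 0, occupying 4 bytes.
Bytes at offsets 0..3: D0 FF 81 E2.
In little-endian order the low byte comes first in memory.
Reassemble most-significant byte first: E2 81 FF D0 → 0xE281FFD0.

0xE281FFD0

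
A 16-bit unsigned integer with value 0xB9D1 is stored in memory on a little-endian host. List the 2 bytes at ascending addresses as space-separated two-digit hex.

Split into bytes (most-significant first): B9 D1.
In little-endian order the low byte comes first in memory.
So at ascending addresses the bytes are D1 B9.

D1 B9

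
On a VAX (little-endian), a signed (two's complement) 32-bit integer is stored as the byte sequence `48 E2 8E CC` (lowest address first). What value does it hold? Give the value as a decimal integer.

Little-endian stores the least-significant byte at the lowest address.
Reassemble most-significant byte first: CC 8E E2 48 → 0xCC8EE248.
Top bit is set, so as a signed 32-bit value this is 0xCC8EE248 − 2^32 = -863051192.

-863051192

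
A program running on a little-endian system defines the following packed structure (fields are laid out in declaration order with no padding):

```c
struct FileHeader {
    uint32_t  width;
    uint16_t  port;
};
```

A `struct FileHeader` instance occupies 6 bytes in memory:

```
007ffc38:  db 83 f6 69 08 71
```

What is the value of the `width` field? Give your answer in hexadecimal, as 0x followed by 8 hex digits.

`width` is the first field, at byte offset 0, occupying 4 bytes.
Bytes at offsets 0..3: DB 83 F6 69.
In little-endian order the low byte comes first in memory.
Reassemble most-significant byte first: 69 F6 83 DB → 0x69F683DB.

0x69F683DB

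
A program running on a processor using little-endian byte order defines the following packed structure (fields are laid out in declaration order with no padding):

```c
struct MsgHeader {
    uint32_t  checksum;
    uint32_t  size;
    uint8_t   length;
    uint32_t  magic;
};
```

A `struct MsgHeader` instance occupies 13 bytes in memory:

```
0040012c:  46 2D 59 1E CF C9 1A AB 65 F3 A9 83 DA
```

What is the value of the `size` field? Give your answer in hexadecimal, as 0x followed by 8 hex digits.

0xAB1AC9CF

`size` follows `checksum` (4 bytes), so it starts at byte offset 4 and occupies 4 bytes.
Bytes at offsets 4..7: CF C9 1A AB.
Little-endian stores the least-significant byte at the lowest address.
Reassemble most-significant byte first: AB 1A C9 CF → 0xAB1AC9CF.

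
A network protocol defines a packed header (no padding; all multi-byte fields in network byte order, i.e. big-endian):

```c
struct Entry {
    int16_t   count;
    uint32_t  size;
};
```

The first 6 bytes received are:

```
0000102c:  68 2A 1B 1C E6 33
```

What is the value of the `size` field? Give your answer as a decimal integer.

454878771

`size` follows `count` (2 bytes), so it starts at byte offset 2 and occupies 4 bytes.
Bytes at offsets 2..5: 1B 1C E6 33.
Big-endian: lowest address holds the most-significant byte.
The bytes are already most-significant first: 0x1B1CE633.
0x1B1CE633 = 454878771.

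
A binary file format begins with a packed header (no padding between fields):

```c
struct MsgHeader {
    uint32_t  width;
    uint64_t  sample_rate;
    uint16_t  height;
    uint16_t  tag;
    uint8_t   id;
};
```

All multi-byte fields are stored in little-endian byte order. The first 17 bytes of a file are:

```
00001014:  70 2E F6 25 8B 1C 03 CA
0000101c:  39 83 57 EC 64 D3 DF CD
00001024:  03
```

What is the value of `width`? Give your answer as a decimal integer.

`width` is the first field, at byte offset 0, occupying 4 bytes.
Bytes at offsets 0..3: 70 2E F6 25.
Little-endian: lowest address holds the least-significant byte.
Reassemble most-significant byte first: 25 F6 2E 70 → 0x25F62E70.
0x25F62E70 = 636890736.

636890736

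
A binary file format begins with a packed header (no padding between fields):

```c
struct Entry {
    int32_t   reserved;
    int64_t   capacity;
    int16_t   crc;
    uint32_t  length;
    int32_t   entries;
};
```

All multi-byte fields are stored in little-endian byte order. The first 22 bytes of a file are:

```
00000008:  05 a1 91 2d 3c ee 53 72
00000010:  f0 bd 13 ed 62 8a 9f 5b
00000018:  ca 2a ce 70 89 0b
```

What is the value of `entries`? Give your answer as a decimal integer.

193556686

`entries` follows `reserved` (4 B), `capacity` (8 B), `crc` (2 B), `length` (4 B), so it starts at offset 4 + 8 + 2 + 4 = 18 and occupies 4 bytes.
Bytes at offsets 18..21: CE 70 89 0B.
Little-endian stores the least-significant byte at the lowest address.
Reassemble most-significant byte first: 0B 89 70 CE → 0x0B8970CE.
0x0B8970CE = 193556686.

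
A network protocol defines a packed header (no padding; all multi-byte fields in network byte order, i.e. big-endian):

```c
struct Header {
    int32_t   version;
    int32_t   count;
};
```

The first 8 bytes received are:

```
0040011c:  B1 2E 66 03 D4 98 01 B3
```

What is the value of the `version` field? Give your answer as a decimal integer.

-1322359293

`version` is the first field, at byte offset 0, occupying 4 bytes.
Bytes at offsets 0..3: B1 2E 66 03.
In big-endian order the high byte comes first in memory.
The bytes are already most-significant first: 0xB12E6603.
Top bit is set, so as a signed 32-bit value this is 0xB12E6603 − 2^32 = -1322359293.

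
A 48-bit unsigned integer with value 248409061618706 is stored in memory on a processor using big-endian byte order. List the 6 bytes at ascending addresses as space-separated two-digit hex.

E1 ED 3D E0 74 12

248409061618706 in hexadecimal, padded to 48 bits, is 0xE1ED3DE07412.
Split into bytes (most-significant first): E1 ED 3D E0 74 12.
Big-endian stores the most-significant byte at the lowest address.
So the memory order matches the most-significant-first order: E1 ED 3D E0 74 12.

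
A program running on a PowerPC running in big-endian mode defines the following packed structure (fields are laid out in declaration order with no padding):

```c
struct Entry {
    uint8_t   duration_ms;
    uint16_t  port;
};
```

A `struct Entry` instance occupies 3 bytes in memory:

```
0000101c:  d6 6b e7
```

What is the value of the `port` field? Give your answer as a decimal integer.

27623

`port` follows `duration_ms` (1 byte), so it starts at byte offset 1 and occupies 2 bytes.
Bytes at offsets 1..2: 6B E7.
In big-endian order the high byte comes first in memory.
The bytes are already most-significant first: 0x6BE7.
0x6BE7 = 27623.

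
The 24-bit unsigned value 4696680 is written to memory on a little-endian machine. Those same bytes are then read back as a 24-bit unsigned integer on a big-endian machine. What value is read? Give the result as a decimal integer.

6859335

4696680 in 24-bit hexadecimal is 0x47AA68.
Stored little-endian, the bytes at ascending addresses are 68 AA 47.
Read back as big-endian, the last byte is least significant, giving 0x68AA47.
0x68AA47 = 6859335.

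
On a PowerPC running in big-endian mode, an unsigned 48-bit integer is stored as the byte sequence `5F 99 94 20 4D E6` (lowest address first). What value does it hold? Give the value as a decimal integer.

In big-endian order the high byte comes first in memory.
The bytes are already most-significant first: 0x5F9994204DE6.
0x5F9994204DE6 = 105113219780070.

105113219780070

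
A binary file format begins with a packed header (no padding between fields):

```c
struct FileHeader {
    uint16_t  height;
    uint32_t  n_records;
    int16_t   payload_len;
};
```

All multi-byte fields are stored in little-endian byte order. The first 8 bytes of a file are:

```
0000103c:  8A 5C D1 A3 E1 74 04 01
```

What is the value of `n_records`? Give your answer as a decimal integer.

1960944593

`n_records` follows `height` (2 bytes), so it starts at byte offset 2 and occupies 4 bytes.
Bytes at offsets 2..5: D1 A3 E1 74.
Little-endian: lowest address holds the least-significant byte.
Reassemble most-significant byte first: 74 E1 A3 D1 → 0x74E1A3D1.
0x74E1A3D1 = 1960944593.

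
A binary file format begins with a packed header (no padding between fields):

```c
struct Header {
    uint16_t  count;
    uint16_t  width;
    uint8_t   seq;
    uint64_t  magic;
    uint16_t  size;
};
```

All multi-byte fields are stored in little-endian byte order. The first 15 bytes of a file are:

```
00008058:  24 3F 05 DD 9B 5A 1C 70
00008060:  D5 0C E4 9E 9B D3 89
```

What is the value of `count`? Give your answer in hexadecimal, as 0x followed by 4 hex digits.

`count` is the first field, at byte offset 0, occupying 2 bytes.
Bytes at offsets 0..1: 24 3F.
Little-endian: lowest address holds the least-significant byte.
Reassemble most-significant byte first: 3F 24 → 0x3F24.

0x3F24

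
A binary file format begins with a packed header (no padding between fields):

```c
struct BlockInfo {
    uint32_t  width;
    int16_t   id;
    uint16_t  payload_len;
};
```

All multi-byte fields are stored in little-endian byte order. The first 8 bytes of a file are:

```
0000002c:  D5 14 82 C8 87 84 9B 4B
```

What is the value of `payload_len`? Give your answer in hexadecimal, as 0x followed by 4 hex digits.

0x4B9B

`payload_len` follows `width` (4 B), `id` (2 B), so it starts at offset 4 + 2 = 6 and occupies 2 bytes.
Bytes at offsets 6..7: 9B 4B.
Little-endian stores the least-significant byte at the lowest address.
Reassemble most-significant byte first: 4B 9B → 0x4B9B.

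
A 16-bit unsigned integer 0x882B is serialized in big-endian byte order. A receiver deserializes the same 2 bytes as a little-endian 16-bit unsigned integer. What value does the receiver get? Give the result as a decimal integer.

11144

Stored big-endian, the bytes at ascending addresses are 88 2B.
Read back as little-endian, the first byte is least significant, giving 0x2B88.
0x2B88 = 11144.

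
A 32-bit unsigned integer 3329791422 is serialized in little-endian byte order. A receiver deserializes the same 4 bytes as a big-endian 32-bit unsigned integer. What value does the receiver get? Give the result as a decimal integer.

3329791422 in 32-bit hexadecimal is 0xC67895BE.
Stored little-endian, the bytes at ascending addresses are BE 95 78 C6.
Read back as big-endian, the last byte is least significant, giving 0xBE9578C6.
0xBE9578C6 = 3197466822.

3197466822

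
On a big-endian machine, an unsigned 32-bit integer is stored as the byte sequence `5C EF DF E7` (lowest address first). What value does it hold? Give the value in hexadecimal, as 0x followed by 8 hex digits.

0x5CEFDFE7

In big-endian order the high byte comes first in memory.
The bytes are already most-significant first: 0x5CEFDFE7.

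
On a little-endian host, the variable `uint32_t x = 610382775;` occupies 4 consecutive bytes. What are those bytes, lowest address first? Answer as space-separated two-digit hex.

610382775 in hexadecimal, padded to 32 bits, is 0x2461B3B7.
Split into bytes (most-significant first): 24 61 B3 B7.
Little-endian stores the least-significant byte at the lowest address.
So at ascending addresses the bytes are B7 B3 61 24.

B7 B3 61 24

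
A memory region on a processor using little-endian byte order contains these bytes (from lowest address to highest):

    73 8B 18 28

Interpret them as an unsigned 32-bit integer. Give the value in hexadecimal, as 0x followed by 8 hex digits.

In little-endian order the low byte comes first in memory.
Reassemble most-significant byte first: 28 18 8B 73 → 0x28188B73.

0x28188B73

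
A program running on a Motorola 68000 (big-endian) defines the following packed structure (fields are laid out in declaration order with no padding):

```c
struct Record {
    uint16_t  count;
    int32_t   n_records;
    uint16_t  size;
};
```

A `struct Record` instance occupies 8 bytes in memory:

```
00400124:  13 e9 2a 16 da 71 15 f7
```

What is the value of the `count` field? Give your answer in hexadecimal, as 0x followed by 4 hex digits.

0x13E9

`count` is the first field, at byte offset 0, occupying 2 bytes.
Bytes at offsets 0..1: 13 E9.
In big-endian order the high byte comes first in memory.
The bytes are already most-significant first: 0x13E9.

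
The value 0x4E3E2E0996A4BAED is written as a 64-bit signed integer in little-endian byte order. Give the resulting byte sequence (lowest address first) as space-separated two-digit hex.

Split into bytes (most-significant first): 4E 3E 2E 09 96 A4 BA ED.
In little-endian order the low byte comes first in memory.
So at ascending addresses the bytes are ED BA A4 96 09 2E 3E 4E.

ED BA A4 96 09 2E 3E 4E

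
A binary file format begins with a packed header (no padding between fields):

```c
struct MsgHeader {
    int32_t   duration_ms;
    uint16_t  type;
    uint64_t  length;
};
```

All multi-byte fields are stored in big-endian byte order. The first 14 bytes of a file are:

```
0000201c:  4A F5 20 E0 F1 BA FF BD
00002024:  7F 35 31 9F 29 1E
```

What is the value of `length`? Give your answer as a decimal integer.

18428025116712446238

`length` follows `duration_ms` (4 B), `type` (2 B), so it starts at offset 4 + 2 = 6 and occupies 8 bytes.
Bytes at offsets 6..13: FF BD 7F 35 31 9F 29 1E.
Big-endian: lowest address holds the most-significant byte.
The bytes are already most-significant first: 0xFFBD7F35319F291E.
0xFFBD7F35319F291E = 18428025116712446238.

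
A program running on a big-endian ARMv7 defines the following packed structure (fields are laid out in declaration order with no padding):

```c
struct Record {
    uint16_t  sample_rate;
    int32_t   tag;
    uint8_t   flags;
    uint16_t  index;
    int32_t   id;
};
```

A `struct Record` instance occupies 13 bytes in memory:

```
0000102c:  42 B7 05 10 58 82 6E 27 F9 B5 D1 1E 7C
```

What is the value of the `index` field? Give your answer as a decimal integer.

10233

`index` follows `sample_rate` (2 B), `tag` (4 B), `flags` (1 B), so it starts at offset 2 + 4 + 1 = 7 and occupies 2 bytes.
Bytes at offsets 7..8: 27 F9.
In big-endian order the high byte comes first in memory.
The bytes are already most-significant first: 0x27F9.
0x27F9 = 10233.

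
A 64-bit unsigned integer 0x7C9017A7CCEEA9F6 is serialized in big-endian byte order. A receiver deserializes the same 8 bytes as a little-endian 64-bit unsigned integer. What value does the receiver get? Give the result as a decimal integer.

17773999967138451580

Stored big-endian, the bytes at ascending addresses are 7C 90 17 A7 CC EE A9 F6.
Read back as little-endian, the first byte is least significant, giving 0xF6A9EECCA717907C.
0xF6A9EECCA717907C = 17773999967138451580.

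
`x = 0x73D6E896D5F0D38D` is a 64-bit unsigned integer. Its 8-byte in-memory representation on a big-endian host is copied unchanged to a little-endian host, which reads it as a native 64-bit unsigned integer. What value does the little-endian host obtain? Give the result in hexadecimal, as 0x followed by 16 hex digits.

Stored big-endian, the bytes at ascending addresses are 73 D6 E8 96 D5 F0 D3 8D.
Read back as little-endian, the first byte is least significant, giving 0x8DD3F0D596E8D673.

0x8DD3F0D596E8D673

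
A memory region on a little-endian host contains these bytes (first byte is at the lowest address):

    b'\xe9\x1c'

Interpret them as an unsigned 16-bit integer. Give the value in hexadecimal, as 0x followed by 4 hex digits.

0x1CE9

In little-endian order the low byte comes first in memory.
Reassemble most-significant byte first: 1C E9 → 0x1CE9.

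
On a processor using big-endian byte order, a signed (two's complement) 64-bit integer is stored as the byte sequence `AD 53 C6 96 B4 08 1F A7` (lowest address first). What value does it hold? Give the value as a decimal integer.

Big-endian: lowest address holds the most-significant byte.
The bytes are already most-significant first: 0xAD53C696B4081FA7.
Top bit is set, so as a signed 64-bit value this is 0xAD53C696B4081FA7 − 2^64 = -5957199531513208921.

-5957199531513208921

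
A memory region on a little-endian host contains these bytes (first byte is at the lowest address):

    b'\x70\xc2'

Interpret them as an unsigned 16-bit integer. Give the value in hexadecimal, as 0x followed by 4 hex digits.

0xC270

Little-endian stores the least-significant byte at the lowest address.
Reassemble most-significant byte first: C2 70 → 0xC270.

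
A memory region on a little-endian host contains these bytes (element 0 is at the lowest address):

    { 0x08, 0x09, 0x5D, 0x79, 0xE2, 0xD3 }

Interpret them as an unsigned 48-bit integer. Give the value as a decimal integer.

232969652209928

Little-endian: lowest address holds the least-significant byte.
Reassemble most-significant byte first: D3 E2 79 5D 09 08 → 0xD3E2795D0908.
0xD3E2795D0908 = 232969652209928.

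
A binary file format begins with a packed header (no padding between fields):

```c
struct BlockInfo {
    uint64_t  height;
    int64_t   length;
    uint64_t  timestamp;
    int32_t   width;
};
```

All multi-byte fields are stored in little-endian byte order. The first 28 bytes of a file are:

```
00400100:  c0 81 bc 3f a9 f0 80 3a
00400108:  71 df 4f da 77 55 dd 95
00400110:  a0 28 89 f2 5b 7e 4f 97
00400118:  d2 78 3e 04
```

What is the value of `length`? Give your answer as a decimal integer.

-7647862618953097359

`length` follows `height` (8 bytes), so it starts at byte offset 8 and occupies 8 bytes.
Bytes at offsets 8..15: 71 DF 4F DA 77 55 DD 95.
In little-endian order the low byte comes first in memory.
Reassemble most-significant byte first: 95 DD 55 77 DA 4F DF 71 → 0x95DD5577DA4FDF71.
Top bit is set, so as a signed 64-bit value this is 0x95DD5577DA4FDF71 − 2^64 = -7647862618953097359.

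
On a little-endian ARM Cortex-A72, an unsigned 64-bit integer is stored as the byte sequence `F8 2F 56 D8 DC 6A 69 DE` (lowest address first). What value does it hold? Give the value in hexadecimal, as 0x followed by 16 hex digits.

Little-endian: lowest address holds the least-significant byte.
Reassemble most-significant byte first: DE 69 6A DC D8 56 2F F8 → 0xDE696ADCD8562FF8.

0xDE696ADCD8562FF8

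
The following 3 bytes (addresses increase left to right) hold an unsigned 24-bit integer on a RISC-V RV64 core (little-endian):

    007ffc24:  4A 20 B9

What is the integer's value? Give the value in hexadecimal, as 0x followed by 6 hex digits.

0xB9204A

Little-endian stores the least-significant byte at the lowest address.
Reassemble most-significant byte first: B9 20 4A → 0xB9204A.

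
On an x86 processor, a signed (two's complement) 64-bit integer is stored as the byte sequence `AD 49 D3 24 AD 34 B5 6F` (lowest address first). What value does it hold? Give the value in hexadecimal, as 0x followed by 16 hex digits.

In little-endian order the low byte comes first in memory.
Reassemble most-significant byte first: 6F B5 34 AD 24 D3 49 AD → 0x6FB534AD24D349AD.

0x6FB534AD24D349AD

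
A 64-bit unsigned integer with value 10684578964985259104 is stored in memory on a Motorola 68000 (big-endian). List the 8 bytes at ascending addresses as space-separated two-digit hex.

94 47 3F F5 96 8E A4 60

10684578964985259104 in hexadecimal, padded to 64 bits, is 0x94473FF5968EA460.
Split into bytes (most-significant first): 94 47 3F F5 96 8E A4 60.
In big-endian order the high byte comes first in memory.
So the memory order matches the most-significant-first order: 94 47 3F F5 96 8E A4 60.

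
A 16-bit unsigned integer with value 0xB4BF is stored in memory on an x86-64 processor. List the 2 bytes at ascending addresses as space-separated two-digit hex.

BF B4

Split into bytes (most-significant first): B4 BF.
Little-endian: lowest address holds the least-significant byte.
So at ascending addresses the bytes are BF B4.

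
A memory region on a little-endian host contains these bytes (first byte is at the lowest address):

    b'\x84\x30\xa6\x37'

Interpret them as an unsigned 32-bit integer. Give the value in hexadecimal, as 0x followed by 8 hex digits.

0x37A63084

In little-endian order the low byte comes first in memory.
Reassemble most-significant byte first: 37 A6 30 84 → 0x37A63084.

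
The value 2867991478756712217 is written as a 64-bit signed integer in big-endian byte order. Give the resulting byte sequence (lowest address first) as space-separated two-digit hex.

2867991478756712217 in hexadecimal, padded to 64 bits, is 0x27CD270DFE241F19.
Split into bytes (most-significant first): 27 CD 27 0D FE 24 1F 19.
Big-endian stores the most-significant byte at the lowest address.
So the memory order matches the most-significant-first order: 27 CD 27 0D FE 24 1F 19.

27 CD 27 0D FE 24 1F 19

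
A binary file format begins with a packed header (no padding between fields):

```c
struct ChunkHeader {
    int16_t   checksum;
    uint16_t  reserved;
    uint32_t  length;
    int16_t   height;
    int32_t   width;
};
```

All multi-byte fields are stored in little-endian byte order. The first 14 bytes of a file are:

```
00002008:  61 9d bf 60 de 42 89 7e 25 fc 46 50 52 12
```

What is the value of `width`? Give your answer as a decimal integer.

307384390

`width` follows `checksum` (2 B), `reserved` (2 B), `length` (4 B), `height` (2 B), so it starts at offset 2 + 2 + 4 + 2 = 10 and occupies 4 bytes.
Bytes at offsets 10..13: 46 50 52 12.
Little-endian stores the least-significant byte at the lowest address.
Reassemble most-significant byte first: 12 52 50 46 → 0x12525046.
0x12525046 = 307384390.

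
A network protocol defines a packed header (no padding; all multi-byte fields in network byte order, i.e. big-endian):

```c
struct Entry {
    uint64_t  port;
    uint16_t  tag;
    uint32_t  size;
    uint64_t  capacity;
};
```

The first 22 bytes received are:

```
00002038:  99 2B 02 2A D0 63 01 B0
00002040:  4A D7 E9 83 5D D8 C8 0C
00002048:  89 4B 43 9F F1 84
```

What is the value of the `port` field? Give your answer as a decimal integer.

11036917694709563824

`port` is the first field, at byte offset 0, occupying 8 bytes.
Bytes at offsets 0..7: 99 2B 02 2A D0 63 01 B0.
In big-endian order the high byte comes first in memory.
The bytes are already most-significant first: 0x992B022AD06301B0.
0x992B022AD06301B0 = 11036917694709563824.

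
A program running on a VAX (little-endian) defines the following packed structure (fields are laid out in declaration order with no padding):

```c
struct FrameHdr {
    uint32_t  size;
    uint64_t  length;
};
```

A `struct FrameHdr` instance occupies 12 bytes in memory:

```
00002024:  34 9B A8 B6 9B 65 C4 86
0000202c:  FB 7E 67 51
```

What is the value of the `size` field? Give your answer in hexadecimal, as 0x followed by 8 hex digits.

0xB6A89B34

`size` is the first field, at byte offset 0, occupying 4 bytes.
Bytes at offsets 0..3: 34 9B A8 B6.
Little-endian: lowest address holds the least-significant byte.
Reassemble most-significant byte first: B6 A8 9B 34 → 0xB6A89B34.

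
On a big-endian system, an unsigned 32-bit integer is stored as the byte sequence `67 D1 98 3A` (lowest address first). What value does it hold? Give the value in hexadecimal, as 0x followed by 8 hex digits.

0x67D1983A

Big-endian stores the most-significant byte at the lowest address.
The bytes are already most-significant first: 0x67D1983A.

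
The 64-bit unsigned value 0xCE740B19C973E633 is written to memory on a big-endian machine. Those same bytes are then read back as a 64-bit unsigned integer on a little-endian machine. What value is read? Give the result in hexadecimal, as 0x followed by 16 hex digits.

0x33E673C9190B74CE

Stored big-endian, the bytes at ascending addresses are CE 74 0B 19 C9 73 E6 33.
Read back as little-endian, the first byte is least significant, giving 0x33E673C9190B74CE.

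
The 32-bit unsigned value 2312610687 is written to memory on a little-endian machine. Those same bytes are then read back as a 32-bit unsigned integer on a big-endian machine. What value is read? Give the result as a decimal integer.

2141443977

2312610687 in 32-bit hexadecimal is 0x89D7A37F.
Stored little-endian, the bytes at ascending addresses are 7F A3 D7 89.
Read back as big-endian, the last byte is least significant, giving 0x7FA3D789.
0x7FA3D789 = 2141443977.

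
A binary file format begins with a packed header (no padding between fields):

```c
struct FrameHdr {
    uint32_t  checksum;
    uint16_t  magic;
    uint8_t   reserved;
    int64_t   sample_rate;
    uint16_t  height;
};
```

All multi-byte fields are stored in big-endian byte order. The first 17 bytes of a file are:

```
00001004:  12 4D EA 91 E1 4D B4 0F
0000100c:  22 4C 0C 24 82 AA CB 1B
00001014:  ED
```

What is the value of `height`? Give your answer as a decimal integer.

`height` follows `checksum` (4 B), `magic` (2 B), `reserved` (1 B), `sample_rate` (8 B), so it starts at offset 4 + 2 + 1 + 8 = 15 and occupies 2 bytes.
Bytes at offsets 15..16: 1B ED.
Big-endian stores the most-significant byte at the lowest address.
The bytes are already most-significant first: 0x1BED.
0x1BED = 7149.

7149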